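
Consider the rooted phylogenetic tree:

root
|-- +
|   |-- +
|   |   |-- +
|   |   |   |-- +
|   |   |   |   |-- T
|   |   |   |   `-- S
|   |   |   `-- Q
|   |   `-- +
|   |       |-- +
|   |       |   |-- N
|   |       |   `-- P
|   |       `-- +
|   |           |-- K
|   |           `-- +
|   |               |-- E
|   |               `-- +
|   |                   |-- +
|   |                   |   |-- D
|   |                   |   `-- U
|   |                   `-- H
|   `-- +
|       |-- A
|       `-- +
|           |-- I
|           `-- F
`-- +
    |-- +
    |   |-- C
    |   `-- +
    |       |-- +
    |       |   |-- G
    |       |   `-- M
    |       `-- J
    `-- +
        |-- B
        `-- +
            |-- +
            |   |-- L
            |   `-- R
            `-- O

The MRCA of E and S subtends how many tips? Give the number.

The MRCA of E and S is the node subtending (((T,S),Q),((N,P),(K,(E,((D,U),H))))).
That clade contains 10 terminal taxa: D, E, H, K, N, P, Q, S, T, U.

10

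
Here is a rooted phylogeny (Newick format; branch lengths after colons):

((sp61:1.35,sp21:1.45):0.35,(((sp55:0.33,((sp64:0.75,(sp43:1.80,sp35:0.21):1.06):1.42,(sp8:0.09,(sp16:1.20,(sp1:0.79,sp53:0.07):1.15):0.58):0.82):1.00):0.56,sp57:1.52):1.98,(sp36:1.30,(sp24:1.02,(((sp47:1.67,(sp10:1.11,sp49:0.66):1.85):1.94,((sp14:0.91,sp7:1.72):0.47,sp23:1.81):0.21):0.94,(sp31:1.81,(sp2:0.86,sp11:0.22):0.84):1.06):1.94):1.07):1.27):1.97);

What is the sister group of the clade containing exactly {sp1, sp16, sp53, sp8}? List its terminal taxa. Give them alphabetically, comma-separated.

The clade containing exactly {sp1, sp16, sp53, sp8} attaches to the tree at the node subtending ((sp64,(sp43,sp35)),(sp8,(sp16,(sp1,sp53)))).
The other lineage descending from that same node — the sister group — is (sp64,(sp43,sp35)); its 3 tips in alphabetical order are the answer.

sp35, sp43, sp64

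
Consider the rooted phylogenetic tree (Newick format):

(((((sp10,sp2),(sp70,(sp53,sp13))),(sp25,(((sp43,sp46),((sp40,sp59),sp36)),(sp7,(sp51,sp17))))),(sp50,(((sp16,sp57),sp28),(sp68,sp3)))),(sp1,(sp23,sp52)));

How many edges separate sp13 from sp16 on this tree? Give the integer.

10

The MRCA of sp13 and sp16 is the node subtending ((((sp10,sp2),(sp70,(sp53,sp13))),(sp25,(((sp43,sp46),((sp40,sp59),sp36)),(sp7,(sp51,sp17))))),(sp50,(((sp16,sp57),sp28),(sp68,sp3)))).
From sp13 up to that node: 5 branches. From sp16 up to the same node: 5 branches. Total: 5 + 5 = 10.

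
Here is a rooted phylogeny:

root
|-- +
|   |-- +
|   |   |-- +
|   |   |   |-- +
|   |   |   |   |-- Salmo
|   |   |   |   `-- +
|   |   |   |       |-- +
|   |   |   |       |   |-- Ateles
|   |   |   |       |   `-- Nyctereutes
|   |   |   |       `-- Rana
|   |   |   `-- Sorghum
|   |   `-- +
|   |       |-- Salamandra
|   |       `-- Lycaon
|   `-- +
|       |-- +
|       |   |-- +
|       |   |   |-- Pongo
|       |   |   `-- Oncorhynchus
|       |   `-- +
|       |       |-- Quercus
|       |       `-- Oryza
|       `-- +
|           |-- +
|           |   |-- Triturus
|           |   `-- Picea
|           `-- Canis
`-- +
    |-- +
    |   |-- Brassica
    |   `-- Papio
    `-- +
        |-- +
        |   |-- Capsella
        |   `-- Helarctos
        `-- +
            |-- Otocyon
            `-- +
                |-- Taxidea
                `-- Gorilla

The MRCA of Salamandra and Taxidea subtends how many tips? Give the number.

21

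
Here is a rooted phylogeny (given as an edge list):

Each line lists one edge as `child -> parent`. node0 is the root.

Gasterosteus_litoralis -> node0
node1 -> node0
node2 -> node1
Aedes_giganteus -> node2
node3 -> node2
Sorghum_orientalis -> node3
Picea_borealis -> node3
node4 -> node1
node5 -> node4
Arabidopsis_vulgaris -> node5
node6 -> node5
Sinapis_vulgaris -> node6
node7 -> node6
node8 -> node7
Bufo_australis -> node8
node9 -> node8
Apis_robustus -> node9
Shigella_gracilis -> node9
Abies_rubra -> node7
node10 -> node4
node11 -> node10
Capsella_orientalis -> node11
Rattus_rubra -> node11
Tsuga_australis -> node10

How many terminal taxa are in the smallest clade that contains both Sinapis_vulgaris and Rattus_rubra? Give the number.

The MRCA of Sinapis_vulgaris and Rattus_rubra is the node subtending ((Arabidopsis_vulgaris,(Sinapis_vulgaris,((Bufo_australis,(Apis_robustus,Shigella_gracilis)),Abies_rubra))),((Capsella_orientalis,Rattus_rubra),Tsuga_australis)).
That clade contains 9 terminal taxa: Abies_rubra, Apis_robustus, Arabidopsis_vulgaris, Bufo_australis, Capsella_orientalis, Rattus_rubra, Shigella_gracilis, Sinapis_vulgaris, Tsuga_australis.

9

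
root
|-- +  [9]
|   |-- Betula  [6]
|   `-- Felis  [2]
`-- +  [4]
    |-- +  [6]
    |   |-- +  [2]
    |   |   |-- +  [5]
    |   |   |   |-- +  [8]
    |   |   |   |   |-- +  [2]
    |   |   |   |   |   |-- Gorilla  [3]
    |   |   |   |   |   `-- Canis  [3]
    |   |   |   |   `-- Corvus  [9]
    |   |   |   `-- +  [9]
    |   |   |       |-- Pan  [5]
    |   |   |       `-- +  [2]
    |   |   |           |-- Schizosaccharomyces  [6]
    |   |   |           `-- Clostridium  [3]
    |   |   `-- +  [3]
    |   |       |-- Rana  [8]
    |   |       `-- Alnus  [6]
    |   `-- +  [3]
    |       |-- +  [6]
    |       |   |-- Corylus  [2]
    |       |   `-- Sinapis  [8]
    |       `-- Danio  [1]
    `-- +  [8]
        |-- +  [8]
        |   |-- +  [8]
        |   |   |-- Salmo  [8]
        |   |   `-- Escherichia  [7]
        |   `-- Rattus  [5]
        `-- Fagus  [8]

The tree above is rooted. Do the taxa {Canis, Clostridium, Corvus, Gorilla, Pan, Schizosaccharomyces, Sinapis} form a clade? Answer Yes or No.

No

The MRCA of the listed taxa subtends (((((Gorilla,Canis),Corvus),(Pan,(Schizosaccharomyces,Clostridium))),(Rana,Alnus)),((Corylus,Sinapis),Danio)).
That clade also contains Alnus, Corylus, Danio, Rana, which are not in the proposed group, so the group is not monophyletic.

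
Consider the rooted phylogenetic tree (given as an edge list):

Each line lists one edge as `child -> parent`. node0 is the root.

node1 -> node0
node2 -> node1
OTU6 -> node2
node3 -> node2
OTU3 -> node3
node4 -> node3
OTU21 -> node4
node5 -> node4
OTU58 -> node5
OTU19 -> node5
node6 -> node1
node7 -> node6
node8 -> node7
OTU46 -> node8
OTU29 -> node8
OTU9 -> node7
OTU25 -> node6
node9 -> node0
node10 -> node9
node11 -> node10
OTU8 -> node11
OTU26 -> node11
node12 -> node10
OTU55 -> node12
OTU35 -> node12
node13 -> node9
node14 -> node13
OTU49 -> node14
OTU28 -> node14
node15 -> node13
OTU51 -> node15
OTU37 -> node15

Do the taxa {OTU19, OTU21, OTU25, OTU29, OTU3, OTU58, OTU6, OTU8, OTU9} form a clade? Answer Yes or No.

No

The MRCA of the listed taxa is the root, so the smallest clade containing them is the whole tree.
That clade also contains OTU26, OTU28, OTU35, OTU37, OTU46, OTU49, OTU51, OTU55, which are not in the proposed group, so the group is not monophyletic.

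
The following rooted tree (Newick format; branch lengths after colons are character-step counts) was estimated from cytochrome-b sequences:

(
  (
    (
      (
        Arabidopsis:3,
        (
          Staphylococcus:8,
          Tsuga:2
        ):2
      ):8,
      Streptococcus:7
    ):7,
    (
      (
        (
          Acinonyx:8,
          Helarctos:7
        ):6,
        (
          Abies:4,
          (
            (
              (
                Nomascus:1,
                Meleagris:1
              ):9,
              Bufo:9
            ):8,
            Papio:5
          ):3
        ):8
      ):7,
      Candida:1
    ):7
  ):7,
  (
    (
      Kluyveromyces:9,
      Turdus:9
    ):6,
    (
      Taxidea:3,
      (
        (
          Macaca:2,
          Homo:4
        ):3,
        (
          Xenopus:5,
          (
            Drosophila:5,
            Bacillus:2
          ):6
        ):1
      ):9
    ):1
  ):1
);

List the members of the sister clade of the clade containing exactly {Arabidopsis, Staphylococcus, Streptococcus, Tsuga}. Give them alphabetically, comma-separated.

The clade containing exactly {Arabidopsis, Staphylococcus, Streptococcus, Tsuga} attaches to the tree at the node subtending (((Arabidopsis,(Staphylococcus,Tsuga)),Streptococcus),(((Acinonyx,Helarctos),(Abies,(((Nomascus,Meleagris),Bufo),Papio))),Candida)).
The other lineage descending from that same node — the sister group — is (((Acinonyx,Helarctos),(Abies,(((Nomascus,Meleagris),Bufo),Papio))),Candida); its 8 tips in alphabetical order are the answer.

Abies, Acinonyx, Bufo, Candida, Helarctos, Meleagris, Nomascus, Papio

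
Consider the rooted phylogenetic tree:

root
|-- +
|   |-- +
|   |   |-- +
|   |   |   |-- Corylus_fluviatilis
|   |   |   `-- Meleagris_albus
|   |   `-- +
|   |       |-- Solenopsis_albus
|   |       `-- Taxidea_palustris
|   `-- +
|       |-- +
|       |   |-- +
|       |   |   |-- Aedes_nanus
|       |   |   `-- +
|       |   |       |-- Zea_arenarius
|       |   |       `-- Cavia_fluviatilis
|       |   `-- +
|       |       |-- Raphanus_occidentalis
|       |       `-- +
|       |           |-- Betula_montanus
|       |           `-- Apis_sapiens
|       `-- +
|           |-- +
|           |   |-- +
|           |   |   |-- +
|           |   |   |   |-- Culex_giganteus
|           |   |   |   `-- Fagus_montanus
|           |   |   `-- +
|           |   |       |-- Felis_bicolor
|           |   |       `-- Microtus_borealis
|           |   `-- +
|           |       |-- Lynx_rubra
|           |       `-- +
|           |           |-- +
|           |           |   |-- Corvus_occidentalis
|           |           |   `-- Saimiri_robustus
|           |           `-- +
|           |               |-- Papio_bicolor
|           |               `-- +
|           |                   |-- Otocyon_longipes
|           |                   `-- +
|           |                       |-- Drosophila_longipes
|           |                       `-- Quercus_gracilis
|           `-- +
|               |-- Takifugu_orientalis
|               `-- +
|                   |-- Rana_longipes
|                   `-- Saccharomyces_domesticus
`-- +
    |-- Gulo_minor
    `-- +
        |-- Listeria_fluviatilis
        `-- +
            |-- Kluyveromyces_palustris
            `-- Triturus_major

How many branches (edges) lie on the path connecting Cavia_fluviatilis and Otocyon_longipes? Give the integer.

The MRCA of Cavia_fluviatilis and Otocyon_longipes is the node subtending (((Aedes_nanus,(Zea_arenarius,Cavia_fluviatilis)),(Raphanus_occidentalis,(Betula_montanus,Apis_sapiens))),((((Culex_giganteus,Fagus_montanus),(Felis_bicolor,Microtus_borealis)),(Lynx_rubra,((Corvus_occidentalis,Saimiri_robustus),(Papio_bicolor,(Otocyon_longipes,(Drosophila_longipes,Quercus_gracilis)))))),(Takifugu_orientalis,(Rana_longipes,Saccharomyces_domesticus)))).
From Cavia_fluviatilis up to that node: 4 branches. From Otocyon_longipes up to the same node: 7 branches. Total: 4 + 7 = 11.

11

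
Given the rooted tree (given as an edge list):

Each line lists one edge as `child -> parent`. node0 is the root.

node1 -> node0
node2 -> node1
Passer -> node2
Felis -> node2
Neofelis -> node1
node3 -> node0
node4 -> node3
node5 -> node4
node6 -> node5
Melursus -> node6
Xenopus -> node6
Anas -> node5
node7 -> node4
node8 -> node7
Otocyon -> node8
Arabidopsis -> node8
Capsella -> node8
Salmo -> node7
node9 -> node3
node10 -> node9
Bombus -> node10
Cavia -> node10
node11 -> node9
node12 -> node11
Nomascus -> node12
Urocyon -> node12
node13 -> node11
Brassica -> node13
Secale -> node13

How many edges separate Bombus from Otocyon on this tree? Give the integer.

7

The MRCA of Bombus and Otocyon is the node subtending ((((Melursus,Xenopus),Anas),((Otocyon,Arabidopsis,Capsella),Salmo)),((Bombus,Cavia),((Nomascus,Urocyon),(Brassica,Secale)))).
From Bombus up to that node: 3 branches. From Otocyon up to the same node: 4 branches. Total: 3 + 4 = 7.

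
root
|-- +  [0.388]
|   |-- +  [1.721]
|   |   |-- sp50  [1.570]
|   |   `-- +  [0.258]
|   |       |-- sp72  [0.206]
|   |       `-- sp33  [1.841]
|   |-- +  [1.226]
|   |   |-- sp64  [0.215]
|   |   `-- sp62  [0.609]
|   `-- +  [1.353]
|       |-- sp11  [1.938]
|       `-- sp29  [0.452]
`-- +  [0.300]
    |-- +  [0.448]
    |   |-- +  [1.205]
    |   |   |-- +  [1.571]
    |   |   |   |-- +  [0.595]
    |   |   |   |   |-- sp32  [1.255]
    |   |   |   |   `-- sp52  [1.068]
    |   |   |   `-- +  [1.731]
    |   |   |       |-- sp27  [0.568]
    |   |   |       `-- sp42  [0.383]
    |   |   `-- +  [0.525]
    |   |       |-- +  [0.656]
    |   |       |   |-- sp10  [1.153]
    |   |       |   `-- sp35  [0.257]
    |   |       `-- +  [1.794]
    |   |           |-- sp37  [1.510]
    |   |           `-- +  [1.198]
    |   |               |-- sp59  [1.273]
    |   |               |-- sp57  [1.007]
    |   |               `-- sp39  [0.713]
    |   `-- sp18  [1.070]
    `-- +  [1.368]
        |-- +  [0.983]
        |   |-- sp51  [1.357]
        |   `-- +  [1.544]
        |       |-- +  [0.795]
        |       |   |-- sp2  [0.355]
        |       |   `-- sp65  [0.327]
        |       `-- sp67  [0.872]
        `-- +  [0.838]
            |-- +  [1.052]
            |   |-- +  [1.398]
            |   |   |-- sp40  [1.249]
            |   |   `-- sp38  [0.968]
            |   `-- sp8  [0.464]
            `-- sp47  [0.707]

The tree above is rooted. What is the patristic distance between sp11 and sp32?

9.053

The path runs sp11 → … → MRCA → … → sp32; the MRCA is the root of the tree.
Branch lengths along that path: 1.938 + 1.353 + 0.388 + 0.300 + 0.448 + 1.205 + 1.571 + 0.595 + 1.255 = 9.053.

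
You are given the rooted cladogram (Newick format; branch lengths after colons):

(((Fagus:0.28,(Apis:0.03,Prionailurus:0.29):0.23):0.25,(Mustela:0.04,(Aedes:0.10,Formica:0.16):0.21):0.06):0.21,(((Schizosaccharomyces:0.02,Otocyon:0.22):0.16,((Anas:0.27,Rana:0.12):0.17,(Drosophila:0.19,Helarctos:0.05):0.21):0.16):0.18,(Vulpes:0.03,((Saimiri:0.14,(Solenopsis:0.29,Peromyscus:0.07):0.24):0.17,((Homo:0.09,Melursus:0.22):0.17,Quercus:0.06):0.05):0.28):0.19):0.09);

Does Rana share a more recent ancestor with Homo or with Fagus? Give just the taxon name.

Homo

The MRCA of Rana and Homo subtends (((Schizosaccharomyces,Otocyon),((Anas,Rana),(Drosophila,Helarctos))),(Vulpes,((Saimiri,(Solenopsis,Peromyscus)),((Homo,Melursus),Quercus)))) (13 taxa).
The MRCA of Rana and Fagus is the root, subtending the entire tree (19 taxa).
The first is nested inside the second, so Rana shares a more recent common ancestor with Homo.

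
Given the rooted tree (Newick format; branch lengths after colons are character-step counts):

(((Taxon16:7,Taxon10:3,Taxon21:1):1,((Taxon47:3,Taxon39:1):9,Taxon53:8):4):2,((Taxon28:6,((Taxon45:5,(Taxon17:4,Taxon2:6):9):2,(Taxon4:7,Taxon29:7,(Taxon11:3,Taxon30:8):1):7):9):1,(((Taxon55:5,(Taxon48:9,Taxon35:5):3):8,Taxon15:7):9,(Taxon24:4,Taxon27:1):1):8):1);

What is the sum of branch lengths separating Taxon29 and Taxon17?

29

The path runs Taxon29 → … → MRCA → … → Taxon17; the MRCA is the node subtending ((Taxon45,(Taxon17,Taxon2)),(Taxon4,Taxon29,(Taxon11,Taxon30))).
Branch lengths along that path: 7 + 7 + 2 + 9 + 4 = 29.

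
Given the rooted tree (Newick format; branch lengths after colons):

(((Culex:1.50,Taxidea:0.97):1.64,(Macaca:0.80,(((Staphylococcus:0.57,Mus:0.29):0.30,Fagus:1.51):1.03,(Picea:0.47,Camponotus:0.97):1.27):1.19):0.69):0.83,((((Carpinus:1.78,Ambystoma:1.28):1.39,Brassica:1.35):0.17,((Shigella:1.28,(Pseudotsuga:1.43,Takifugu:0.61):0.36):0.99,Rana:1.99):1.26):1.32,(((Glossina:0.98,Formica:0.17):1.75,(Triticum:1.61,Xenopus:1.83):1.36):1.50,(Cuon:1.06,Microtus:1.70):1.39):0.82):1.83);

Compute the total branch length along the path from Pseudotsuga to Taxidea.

10.63

The path runs Pseudotsuga → … → MRCA → … → Taxidea; the MRCA is the root of the tree.
Branch lengths along that path: 1.43 + 0.36 + 0.99 + 1.26 + 1.32 + 1.83 + 0.83 + 1.64 + 0.97 = 10.63.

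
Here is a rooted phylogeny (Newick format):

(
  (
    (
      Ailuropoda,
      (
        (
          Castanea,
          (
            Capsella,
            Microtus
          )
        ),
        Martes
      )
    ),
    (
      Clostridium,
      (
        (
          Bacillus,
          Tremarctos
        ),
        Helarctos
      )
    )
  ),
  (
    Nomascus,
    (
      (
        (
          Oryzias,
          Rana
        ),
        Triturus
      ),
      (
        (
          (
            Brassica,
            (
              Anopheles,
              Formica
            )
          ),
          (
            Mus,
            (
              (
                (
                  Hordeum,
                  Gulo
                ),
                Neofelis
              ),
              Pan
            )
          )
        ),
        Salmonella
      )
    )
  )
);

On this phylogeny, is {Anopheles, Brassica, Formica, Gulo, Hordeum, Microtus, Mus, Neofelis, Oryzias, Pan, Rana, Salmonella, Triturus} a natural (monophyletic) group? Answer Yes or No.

No

The MRCA of the listed taxa is the root, so the smallest clade containing them is the whole tree.
That clade also contains Ailuropoda, Bacillus, Capsella, Castanea, Clostridium, Helarctos, Martes, Nomascus, Tremarctos, which are not in the proposed group, so the group is not monophyletic.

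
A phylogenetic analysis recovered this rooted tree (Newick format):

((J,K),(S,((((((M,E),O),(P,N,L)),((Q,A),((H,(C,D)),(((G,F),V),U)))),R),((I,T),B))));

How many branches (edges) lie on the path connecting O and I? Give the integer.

The MRCA of O and I is the node subtending ((((((M,E),O),(P,N,L)),((Q,A),((H,(C,D)),(((G,F),V),U)))),R),((I,T),B)).
From O up to that node: 5 branches. From I up to the same node: 3 branches. Total: 5 + 3 = 8.

8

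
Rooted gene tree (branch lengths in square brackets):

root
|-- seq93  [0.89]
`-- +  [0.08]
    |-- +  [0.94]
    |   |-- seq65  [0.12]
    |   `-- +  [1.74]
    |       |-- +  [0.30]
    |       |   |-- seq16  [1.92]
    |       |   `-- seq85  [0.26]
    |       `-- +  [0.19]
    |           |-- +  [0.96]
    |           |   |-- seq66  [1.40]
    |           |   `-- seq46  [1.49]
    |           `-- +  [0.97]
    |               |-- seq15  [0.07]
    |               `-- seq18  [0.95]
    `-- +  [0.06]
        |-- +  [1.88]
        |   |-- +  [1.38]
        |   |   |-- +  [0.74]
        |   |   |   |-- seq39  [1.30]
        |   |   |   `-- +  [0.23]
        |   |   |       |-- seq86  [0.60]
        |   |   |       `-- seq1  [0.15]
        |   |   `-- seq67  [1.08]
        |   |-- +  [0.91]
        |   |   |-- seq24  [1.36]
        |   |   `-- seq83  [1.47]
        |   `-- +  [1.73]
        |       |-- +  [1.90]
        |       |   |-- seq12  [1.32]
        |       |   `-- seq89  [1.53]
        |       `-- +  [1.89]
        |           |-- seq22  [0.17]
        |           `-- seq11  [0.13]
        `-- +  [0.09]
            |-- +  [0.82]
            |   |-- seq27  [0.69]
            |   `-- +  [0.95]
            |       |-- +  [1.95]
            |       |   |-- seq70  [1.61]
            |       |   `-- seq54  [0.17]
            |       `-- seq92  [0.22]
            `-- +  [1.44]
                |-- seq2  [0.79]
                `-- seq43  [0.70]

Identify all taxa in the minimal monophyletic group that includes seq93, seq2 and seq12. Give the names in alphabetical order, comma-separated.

seq1, seq11, seq12, seq15, seq16, seq18, seq2, seq22, seq24, seq27, seq39, seq43, seq46, seq54, seq65, seq66, seq67, seq70, seq83, seq85, seq86, seq89, seq92, seq93

Tracing seq93: it attaches directly to the root.
Tracing seq2: it sits inside (seq2,seq43).
Tracing seq12: it sits inside (seq12,seq89).
The smallest clade enclosing all 3 is the whole tree (their MRCA is the root), so the answer is all 24 tips in alphabetical order.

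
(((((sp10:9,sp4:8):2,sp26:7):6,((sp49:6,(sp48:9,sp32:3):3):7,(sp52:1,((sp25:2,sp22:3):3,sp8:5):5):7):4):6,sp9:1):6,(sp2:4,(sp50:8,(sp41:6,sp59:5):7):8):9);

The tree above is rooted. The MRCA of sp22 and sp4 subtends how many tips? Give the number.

The MRCA of sp22 and sp4 is the node subtending (((sp10,sp4),sp26),((sp49,(sp48,sp32)),(sp52,((sp25,sp22),sp8)))).
That clade contains 10 terminal taxa: sp10, sp22, sp25, sp26, sp32, sp4, sp48, sp49, sp52, sp8.

10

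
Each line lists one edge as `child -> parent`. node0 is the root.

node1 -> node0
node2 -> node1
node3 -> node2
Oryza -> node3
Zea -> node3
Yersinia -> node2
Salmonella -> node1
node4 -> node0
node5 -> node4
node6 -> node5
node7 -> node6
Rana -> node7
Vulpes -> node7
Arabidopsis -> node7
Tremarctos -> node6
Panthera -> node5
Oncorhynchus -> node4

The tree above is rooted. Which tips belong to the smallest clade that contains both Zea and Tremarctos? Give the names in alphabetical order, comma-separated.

Tracing Zea: it sits inside (Oryza,Zea).
Tracing Tremarctos: it sits inside ((Rana,Vulpes,Arabidopsis),Tremarctos).
The smallest clade enclosing both is the whole tree (their MRCA is the root), so the answer is all 10 tips in alphabetical order.

Arabidopsis, Oncorhynchus, Oryza, Panthera, Rana, Salmonella, Tremarctos, Vulpes, Yersinia, Zea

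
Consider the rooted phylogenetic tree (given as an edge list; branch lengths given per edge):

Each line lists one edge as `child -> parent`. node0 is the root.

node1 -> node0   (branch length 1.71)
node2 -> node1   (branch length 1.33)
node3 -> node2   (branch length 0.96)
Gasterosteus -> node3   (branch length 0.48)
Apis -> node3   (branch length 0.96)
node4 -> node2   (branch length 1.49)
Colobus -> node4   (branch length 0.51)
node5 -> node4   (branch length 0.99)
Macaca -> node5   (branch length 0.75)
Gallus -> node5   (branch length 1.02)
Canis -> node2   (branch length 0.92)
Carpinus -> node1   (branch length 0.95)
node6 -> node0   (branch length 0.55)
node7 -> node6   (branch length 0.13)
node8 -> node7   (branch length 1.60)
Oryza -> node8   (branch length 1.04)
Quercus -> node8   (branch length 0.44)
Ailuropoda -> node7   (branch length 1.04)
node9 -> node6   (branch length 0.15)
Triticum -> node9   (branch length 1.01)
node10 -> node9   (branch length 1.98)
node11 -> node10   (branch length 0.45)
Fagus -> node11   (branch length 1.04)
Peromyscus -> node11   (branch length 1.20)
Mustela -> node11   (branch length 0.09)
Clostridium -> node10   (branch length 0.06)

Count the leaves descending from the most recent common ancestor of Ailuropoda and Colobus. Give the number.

The MRCA of Ailuropoda and Colobus is the root, so the clade is the entire tree.
That clade contains 15 terminal taxa: Ailuropoda, Apis, Canis, Carpinus, Clostridium, Colobus, Fagus, Gallus, Gasterosteus, Macaca, Mustela, Oryza, Peromyscus, Quercus, Triticum.

15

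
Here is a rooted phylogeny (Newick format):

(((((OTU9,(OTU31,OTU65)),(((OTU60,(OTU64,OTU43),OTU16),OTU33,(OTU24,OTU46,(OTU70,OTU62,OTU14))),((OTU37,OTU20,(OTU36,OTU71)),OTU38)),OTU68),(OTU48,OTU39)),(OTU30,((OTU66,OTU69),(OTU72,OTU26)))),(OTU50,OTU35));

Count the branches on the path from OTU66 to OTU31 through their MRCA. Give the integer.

9

The MRCA of OTU66 and OTU31 is the node subtending ((((OTU9,(OTU31,OTU65)),(((OTU60,(OTU64,OTU43),OTU16),OTU33,(OTU24,OTU46,(OTU70,OTU62,OTU14))),((OTU37,OTU20,(OTU36,OTU71)),OTU38)),OTU68),(OTU48,OTU39)),(OTU30,((OTU66,OTU69),(OTU72,OTU26)))).
From OTU66 up to that node: 4 branches. From OTU31 up to the same node: 5 branches. Total: 4 + 5 = 9.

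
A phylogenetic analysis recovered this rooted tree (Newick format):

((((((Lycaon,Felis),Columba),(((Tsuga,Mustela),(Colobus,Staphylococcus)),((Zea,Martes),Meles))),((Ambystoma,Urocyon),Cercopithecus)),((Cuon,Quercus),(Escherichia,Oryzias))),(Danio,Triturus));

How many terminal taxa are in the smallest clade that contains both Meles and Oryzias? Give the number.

The MRCA of Meles and Oryzias is the node subtending (((((Lycaon,Felis),Columba),(((Tsuga,Mustela),(Colobus,Staphylococcus)),((Zea,Martes),Meles))),((Ambystoma,Urocyon),Cercopithecus)),((Cuon,Quercus),(Escherichia,Oryzias))).
That clade contains 17 terminal taxa: Ambystoma, Cercopithecus, Colobus, Columba, Cuon, Escherichia, Felis, Lycaon, Martes, Meles, Mustela, Oryzias, Quercus, Staphylococcus, Tsuga, Urocyon, Zea.

17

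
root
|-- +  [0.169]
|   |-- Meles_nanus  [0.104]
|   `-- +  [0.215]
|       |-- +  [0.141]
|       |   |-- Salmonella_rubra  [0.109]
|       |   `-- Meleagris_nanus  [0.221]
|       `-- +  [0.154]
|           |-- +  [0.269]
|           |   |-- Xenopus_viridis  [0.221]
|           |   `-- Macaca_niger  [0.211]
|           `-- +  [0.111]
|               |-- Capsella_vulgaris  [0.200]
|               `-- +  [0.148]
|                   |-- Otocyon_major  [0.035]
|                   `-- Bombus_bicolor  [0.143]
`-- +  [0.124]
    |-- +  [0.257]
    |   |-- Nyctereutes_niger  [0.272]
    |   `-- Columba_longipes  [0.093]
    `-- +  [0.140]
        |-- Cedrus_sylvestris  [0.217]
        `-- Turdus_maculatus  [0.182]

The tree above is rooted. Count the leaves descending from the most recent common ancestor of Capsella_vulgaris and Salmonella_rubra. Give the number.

The MRCA of Capsella_vulgaris and Salmonella_rubra is the node subtending ((Salmonella_rubra,Meleagris_nanus),((Xenopus_viridis,Macaca_niger),(Capsella_vulgaris,(Otocyon_major,Bombus_bicolor)))).
That clade contains 7 terminal taxa: Bombus_bicolor, Capsella_vulgaris, Macaca_niger, Meleagris_nanus, Otocyon_major, Salmonella_rubra, Xenopus_viridis.

7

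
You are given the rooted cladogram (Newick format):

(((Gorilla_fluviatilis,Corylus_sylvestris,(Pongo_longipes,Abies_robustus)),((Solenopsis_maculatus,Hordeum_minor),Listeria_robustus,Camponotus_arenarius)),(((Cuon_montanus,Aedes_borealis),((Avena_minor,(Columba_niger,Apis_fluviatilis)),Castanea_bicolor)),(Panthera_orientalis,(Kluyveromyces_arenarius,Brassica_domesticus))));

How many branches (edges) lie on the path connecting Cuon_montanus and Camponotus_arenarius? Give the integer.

7

The MRCA of Cuon_montanus and Camponotus_arenarius is the root of the tree.
From Cuon_montanus up to that node: 4 branches. From Camponotus_arenarius up to the same node: 3 branches. Total: 4 + 3 = 7.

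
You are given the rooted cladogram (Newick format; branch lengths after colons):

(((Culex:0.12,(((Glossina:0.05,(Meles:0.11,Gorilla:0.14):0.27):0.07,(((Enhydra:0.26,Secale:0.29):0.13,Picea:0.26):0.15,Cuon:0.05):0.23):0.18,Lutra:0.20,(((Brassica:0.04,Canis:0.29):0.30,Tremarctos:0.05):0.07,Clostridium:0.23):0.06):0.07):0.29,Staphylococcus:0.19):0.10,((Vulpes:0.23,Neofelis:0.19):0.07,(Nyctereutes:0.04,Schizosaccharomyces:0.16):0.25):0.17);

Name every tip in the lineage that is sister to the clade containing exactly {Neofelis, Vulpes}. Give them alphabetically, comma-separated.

Nyctereutes, Schizosaccharomyces

The clade containing exactly {Neofelis, Vulpes} attaches to the tree at the node subtending ((Vulpes,Neofelis),(Nyctereutes,Schizosaccharomyces)).
The other lineage descending from that same node — the sister group — is (Nyctereutes,Schizosaccharomyces); its 2 tips in alphabetical order are the answer.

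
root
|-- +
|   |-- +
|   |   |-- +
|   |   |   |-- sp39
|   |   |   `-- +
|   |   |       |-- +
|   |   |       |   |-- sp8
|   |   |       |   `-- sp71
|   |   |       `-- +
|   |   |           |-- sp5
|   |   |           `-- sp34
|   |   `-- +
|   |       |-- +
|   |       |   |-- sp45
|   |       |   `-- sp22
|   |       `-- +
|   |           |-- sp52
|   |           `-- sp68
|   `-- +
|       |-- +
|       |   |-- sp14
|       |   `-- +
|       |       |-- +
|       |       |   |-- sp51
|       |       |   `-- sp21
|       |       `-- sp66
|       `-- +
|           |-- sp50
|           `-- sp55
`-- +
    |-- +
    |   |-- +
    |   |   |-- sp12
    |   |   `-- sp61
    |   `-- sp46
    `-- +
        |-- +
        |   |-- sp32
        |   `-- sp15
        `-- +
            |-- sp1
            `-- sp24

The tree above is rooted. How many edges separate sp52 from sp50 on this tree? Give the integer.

7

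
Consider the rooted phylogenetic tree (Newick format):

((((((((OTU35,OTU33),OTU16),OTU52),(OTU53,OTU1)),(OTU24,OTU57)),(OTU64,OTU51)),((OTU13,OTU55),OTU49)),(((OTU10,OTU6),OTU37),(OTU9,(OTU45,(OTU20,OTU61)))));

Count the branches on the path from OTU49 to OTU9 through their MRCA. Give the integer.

6

The MRCA of OTU49 and OTU9 is the root of the tree.
From OTU49 up to that node: 3 branches. From OTU9 up to the same node: 3 branches. Total: 3 + 3 = 6.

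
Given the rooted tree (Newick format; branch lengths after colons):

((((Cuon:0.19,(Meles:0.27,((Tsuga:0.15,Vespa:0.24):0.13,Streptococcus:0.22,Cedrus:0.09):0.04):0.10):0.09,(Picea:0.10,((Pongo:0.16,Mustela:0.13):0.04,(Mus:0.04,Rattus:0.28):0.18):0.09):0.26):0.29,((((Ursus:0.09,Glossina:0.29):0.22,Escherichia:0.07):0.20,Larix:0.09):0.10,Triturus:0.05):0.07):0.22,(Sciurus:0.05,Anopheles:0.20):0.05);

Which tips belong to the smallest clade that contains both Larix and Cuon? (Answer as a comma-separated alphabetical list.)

Cedrus, Cuon, Escherichia, Glossina, Larix, Meles, Mus, Mustela, Picea, Pongo, Rattus, Streptococcus, Triturus, Tsuga, Ursus, Vespa

Tracing Larix: it sits inside (((Ursus,Glossina),Escherichia),Larix).
Tracing Cuon: it sits inside (Cuon,(Meles,((Tsuga,Vespa),Streptococcus,Cedrus))).
The smallest clade enclosing both is (((Cuon,(Meles,((Tsuga,Vespa),Streptococcus,Cedrus))),(Picea,((Pongo,Mustela),(Mus,Rattus)))),((((Ursus,Glossina),Escherichia),Larix),Triturus)); the answer is its 16 terminal taxa in alphabetical order.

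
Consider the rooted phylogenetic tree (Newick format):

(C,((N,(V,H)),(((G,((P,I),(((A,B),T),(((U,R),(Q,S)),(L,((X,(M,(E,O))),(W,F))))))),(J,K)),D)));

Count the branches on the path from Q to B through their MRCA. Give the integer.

The MRCA of Q and B is the node subtending (((A,B),T),(((U,R),(Q,S)),(L,((X,(M,(E,O))),(W,F))))).
From Q up to that node: 4 branches. From B up to the same node: 3 branches. Total: 4 + 3 = 7.

7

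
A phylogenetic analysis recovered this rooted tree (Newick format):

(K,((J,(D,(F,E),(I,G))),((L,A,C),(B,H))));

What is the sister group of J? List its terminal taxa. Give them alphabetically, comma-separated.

J attaches to the tree at the node subtending (J,(D,(F,E),(I,G))).
The other lineage descending from that same node — the sister group — is (D,(F,E),(I,G)); its 5 tips in alphabetical order are the answer.

D, E, F, G, I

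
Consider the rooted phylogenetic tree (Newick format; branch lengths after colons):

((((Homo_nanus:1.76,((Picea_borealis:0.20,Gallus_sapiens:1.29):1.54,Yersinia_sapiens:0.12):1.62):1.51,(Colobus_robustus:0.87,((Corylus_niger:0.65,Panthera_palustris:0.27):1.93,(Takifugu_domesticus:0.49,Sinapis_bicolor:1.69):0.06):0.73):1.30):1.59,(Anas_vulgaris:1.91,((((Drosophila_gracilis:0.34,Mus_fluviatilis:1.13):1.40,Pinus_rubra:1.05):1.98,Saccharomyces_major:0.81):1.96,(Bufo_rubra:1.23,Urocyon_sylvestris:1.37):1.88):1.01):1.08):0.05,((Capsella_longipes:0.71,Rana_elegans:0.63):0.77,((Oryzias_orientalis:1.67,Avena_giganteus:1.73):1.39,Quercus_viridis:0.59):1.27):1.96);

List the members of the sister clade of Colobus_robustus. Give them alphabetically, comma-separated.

Corylus_niger, Panthera_palustris, Sinapis_bicolor, Takifugu_domesticus

Colobus_robustus attaches to the tree at the node subtending (Colobus_robustus,((Corylus_niger,Panthera_palustris),(Takifugu_domesticus,Sinapis_bicolor))).
The other lineage descending from that same node — the sister group — is ((Corylus_niger,Panthera_palustris),(Takifugu_domesticus,Sinapis_bicolor)); its 4 tips in alphabetical order are the answer.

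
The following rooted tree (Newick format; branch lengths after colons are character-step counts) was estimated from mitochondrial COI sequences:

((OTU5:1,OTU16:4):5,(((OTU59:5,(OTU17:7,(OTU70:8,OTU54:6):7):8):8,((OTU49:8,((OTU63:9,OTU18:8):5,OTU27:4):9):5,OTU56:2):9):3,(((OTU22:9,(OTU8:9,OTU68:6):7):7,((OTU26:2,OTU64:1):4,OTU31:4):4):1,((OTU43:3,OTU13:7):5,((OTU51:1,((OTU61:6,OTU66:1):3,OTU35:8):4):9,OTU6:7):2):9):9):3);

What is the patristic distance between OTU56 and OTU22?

40

The path runs OTU56 → … → MRCA → … → OTU22; the MRCA is the node subtending (((OTU59,(OTU17,(OTU70,OTU54))),((OTU49,((OTU63,OTU18),OTU27)),OTU56)),(((OTU22,(OTU8,OTU68)),((OTU26,OTU64),OTU31)),((OTU43,OTU13),((OTU51,((OTU61,OTU66),OTU35)),OTU6)))).
Branch lengths along that path: 2 + 9 + 3 + 9 + 1 + 7 + 9 = 40.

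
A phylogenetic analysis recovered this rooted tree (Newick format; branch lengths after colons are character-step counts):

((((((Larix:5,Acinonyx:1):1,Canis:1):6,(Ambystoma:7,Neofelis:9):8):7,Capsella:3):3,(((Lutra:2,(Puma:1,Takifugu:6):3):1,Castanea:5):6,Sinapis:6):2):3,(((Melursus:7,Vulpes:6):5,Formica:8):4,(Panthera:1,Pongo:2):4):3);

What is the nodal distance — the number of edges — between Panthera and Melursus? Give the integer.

The MRCA of Panthera and Melursus is the node subtending (((Melursus,Vulpes),Formica),(Panthera,Pongo)).
From Panthera up to that node: 2 branches. From Melursus up to the same node: 3 branches. Total: 2 + 3 = 5.

5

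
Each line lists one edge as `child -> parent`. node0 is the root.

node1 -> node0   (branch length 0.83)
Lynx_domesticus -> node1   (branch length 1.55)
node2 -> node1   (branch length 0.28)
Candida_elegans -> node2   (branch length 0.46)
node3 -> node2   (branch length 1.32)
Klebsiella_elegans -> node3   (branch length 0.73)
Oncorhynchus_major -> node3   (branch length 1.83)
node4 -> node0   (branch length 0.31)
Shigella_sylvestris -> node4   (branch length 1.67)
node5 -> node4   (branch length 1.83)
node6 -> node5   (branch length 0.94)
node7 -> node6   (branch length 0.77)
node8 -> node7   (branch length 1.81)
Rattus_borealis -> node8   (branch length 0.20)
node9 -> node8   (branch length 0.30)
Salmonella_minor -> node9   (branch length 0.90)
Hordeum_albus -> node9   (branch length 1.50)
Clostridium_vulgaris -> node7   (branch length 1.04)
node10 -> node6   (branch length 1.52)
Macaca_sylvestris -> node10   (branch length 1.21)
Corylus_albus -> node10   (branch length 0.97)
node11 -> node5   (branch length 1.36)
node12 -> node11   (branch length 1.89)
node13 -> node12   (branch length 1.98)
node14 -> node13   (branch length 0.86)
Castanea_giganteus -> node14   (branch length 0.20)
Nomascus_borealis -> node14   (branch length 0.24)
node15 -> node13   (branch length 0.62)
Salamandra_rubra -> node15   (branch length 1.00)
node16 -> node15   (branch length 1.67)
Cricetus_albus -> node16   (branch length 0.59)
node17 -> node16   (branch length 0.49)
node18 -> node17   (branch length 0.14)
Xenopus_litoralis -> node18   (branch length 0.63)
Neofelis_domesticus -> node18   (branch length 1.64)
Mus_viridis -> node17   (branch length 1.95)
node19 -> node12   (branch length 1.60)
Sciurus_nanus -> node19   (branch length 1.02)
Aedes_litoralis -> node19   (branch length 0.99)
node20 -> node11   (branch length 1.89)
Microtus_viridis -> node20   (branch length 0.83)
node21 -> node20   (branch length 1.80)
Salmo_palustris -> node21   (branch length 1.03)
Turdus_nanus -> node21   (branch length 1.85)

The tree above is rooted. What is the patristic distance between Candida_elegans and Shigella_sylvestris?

The path runs Candida_elegans → … → MRCA → … → Shigella_sylvestris; the MRCA is the root of the tree.
Branch lengths along that path: 0.46 + 0.28 + 0.83 + 0.31 + 1.67 = 3.55.

3.55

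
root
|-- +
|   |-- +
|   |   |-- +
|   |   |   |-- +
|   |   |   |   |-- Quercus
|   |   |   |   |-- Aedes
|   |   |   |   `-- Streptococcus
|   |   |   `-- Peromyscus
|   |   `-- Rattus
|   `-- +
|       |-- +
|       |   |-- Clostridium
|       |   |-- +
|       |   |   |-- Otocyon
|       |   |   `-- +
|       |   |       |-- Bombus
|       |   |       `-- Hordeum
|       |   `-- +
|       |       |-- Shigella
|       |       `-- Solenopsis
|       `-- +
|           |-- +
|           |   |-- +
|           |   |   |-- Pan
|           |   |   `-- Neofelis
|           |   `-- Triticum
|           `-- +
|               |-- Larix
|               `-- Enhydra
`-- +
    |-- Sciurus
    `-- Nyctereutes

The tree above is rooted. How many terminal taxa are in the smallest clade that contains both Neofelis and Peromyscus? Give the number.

16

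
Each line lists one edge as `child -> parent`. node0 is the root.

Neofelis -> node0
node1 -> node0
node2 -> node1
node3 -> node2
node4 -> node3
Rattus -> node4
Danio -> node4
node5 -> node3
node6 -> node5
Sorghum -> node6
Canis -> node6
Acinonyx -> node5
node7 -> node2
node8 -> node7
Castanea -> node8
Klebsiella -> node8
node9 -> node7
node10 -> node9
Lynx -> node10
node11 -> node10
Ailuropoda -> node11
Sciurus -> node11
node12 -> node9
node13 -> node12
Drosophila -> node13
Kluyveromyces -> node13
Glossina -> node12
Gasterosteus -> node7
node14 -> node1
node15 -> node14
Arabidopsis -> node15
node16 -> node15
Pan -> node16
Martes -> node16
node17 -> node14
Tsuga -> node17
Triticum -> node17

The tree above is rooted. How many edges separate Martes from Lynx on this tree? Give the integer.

The MRCA of Martes and Lynx is the node subtending ((((Rattus,Danio),((Sorghum,Canis),Acinonyx)),((Castanea,Klebsiella),((Lynx,(Ailuropoda,Sciurus)),((Drosophila,Kluyveromyces),Glossina)),Gasterosteus)),((Arabidopsis,(Pan,Martes)),(Tsuga,Triticum))).
From Martes up to that node: 4 branches. From Lynx up to the same node: 5 branches. Total: 4 + 5 = 9.

9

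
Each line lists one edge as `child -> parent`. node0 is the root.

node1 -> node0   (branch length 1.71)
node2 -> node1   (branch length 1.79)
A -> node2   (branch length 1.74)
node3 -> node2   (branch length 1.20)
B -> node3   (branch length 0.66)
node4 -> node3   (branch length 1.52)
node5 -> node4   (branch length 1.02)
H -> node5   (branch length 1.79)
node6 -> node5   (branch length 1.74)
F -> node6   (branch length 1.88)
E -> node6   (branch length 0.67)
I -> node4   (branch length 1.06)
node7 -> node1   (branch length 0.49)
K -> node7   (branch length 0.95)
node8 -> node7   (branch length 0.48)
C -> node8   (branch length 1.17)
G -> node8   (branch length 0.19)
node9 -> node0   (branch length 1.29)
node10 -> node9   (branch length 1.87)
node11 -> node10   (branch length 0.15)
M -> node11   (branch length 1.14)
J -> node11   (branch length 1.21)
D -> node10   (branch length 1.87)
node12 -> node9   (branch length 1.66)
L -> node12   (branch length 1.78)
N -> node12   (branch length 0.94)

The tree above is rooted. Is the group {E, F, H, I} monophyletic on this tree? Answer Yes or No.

The most recent common ancestor of these taxa subtends ((H,(F,E)),I).
That clade has exactly 4 tips — every listed taxon and nothing else — so the group is monophyletic.

Yes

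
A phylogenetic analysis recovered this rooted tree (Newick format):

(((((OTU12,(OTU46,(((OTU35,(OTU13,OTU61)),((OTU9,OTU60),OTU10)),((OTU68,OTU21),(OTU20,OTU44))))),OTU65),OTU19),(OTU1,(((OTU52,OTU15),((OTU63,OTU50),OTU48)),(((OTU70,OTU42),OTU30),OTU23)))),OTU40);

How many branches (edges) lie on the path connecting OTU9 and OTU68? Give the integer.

7

The MRCA of OTU9 and OTU68 is the node subtending (((OTU35,(OTU13,OTU61)),((OTU9,OTU60),OTU10)),((OTU68,OTU21),(OTU20,OTU44))).
From OTU9 up to that node: 4 branches. From OTU68 up to the same node: 3 branches. Total: 4 + 3 = 7.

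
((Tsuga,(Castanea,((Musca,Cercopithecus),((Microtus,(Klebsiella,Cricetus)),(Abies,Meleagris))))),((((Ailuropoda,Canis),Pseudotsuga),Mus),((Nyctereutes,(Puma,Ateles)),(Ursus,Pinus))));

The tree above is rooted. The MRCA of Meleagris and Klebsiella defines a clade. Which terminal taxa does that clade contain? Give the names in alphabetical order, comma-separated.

Tracing Meleagris: it sits inside (Abies,Meleagris).
Tracing Klebsiella: it sits inside (Klebsiella,Cricetus).
The smallest clade enclosing both is ((Microtus,(Klebsiella,Cricetus)),(Abies,Meleagris)); the answer is its 5 terminal taxa in alphabetical order.

Abies, Cricetus, Klebsiella, Meleagris, Microtus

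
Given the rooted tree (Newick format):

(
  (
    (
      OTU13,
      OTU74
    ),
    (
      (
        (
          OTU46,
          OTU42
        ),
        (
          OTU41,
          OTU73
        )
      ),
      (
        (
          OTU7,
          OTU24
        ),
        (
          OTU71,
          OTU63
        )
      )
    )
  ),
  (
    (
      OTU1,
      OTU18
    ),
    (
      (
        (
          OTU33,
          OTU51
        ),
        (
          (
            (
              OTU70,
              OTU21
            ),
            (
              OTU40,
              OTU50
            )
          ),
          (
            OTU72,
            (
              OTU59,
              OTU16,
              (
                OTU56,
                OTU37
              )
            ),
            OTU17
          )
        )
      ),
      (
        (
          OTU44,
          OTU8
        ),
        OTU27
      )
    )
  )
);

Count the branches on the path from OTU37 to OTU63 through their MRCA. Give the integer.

13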